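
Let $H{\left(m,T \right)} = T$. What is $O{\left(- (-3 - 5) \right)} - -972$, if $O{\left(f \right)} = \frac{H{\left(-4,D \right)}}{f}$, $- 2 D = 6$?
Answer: $\frac{7773}{8} \approx 971.63$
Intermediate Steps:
$D = -3$ ($D = \left(- \frac{1}{2}\right) 6 = -3$)
$O{\left(f \right)} = - \frac{3}{f}$
$O{\left(- (-3 - 5) \right)} - -972 = - \frac{3}{\left(-1\right) \left(-3 - 5\right)} - -972 = - \frac{3}{\left(-1\right) \left(-8\right)} + 972 = - \frac{3}{8} + 972 = \frac{7773}{8}$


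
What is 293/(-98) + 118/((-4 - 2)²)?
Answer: 127/441 ≈ 0.28798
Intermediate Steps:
293/(-98) + 118/((-4 - 2)²) = 293*(-1/98) + 118/((-6)²) = -293/98 + 118/36 = -293/98 + 118*(1/36) = -293/98 + 59/18 = 127/441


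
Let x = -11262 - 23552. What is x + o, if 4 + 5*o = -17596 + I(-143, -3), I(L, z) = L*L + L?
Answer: -171364/5 ≈ -34273.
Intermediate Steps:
I(L, z) = L + L² (I(L, z) = L² + L = L + L²)
o = 2706/5 (o = -⅘ + (-17596 - 143*(1 - 143))/5 = -⅘ + (-17596 - 143*(-142))/5 = -⅘ + (-17596 + 20306)/5 = -⅘ + (⅕)*2710 = -⅘ + 542 = 2706/5 ≈ 541.20)
x = -34814
x + o = -34814 + 2706/5 = -171364/5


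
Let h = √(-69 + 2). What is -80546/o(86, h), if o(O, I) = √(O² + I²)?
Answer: -80546*√7329/7329 ≈ -940.85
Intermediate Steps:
h = I*√67 (h = √(-67) = I*√67 ≈ 8.1853*I)
o(O, I) = √(I² + O²)
-80546/o(86, h) = -80546/√((I*√67)² + 86²) = -80546/√(-67 + 7396) = -80546*√7329/7329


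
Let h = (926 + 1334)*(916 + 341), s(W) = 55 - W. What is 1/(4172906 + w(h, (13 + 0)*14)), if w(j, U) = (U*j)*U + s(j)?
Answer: 1/94100653821 ≈ 1.0627e-11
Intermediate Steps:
h = 2840820 (h = 2260*1257 = 2840820)
w(j, U) = 55 - j + j*U² (w(j, U) = (U*j)*U + (55 - j) = j*U² + (55 - j) = 55 - j + j*U²)
1/(4172906 + w(h, (13 + 0)*14)) = 1/(4172906 + (55 - 1*2840820 + 2840820*((13 + 0)*14)²)) = 1/(4172906 + (55 - 2840820 + 2840820*(13*14)²)) = 1/(4172906 + (55 - 2840820 + 2840820*182²)) = 1/(4172906 + (55 - 2840820 + 2840820*33124)) = 1/(4172906 + (55 - 2840820 + 94099321680)) = 1/(4172906 + 94096480915) = 1/94100653821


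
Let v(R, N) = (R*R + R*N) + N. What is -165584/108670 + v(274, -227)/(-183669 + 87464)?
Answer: -1730479289/1045459735 ≈ -1.6552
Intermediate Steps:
v(R, N) = N + R² + N*R (v(R, N) = (R² + N*R) + N = N + R² + N*R)
-165584/108670 + v(274, -227)/(-183669 + 87464) = -165584/108670 + (-227 + 274² - 227*274)/(-183669 + 87464) = -165584*1/108670 + (-227 + 75076 - 62198)/(-96205) = -82792/54335 + 12651*(-1/96205) = -82792/54335 - 12651/96205 = -1730479289/1045459735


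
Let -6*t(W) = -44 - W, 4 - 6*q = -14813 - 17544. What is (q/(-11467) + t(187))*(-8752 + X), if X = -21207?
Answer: -13064700474/11467 ≈ -1.1393e+6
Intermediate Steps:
q = 10787/2 (q = ⅔ - (-14813 - 17544)/6 = ⅔ - ⅙*(-32357) = ⅔ + 32357/6 = 10787/2 ≈ 5393.5)
t(W) = 22/3 + W/6 (t(W) = -(-44 - W)/6 = 22/3 + W/6)
(q/(-11467) + t(187))*(-8752 + X) = ((10787/2)/(-11467) + (22/3 + (⅙)*187))*(-8752 - 21207) = ((10787/2)*(-1/11467) + (22/3 + 187/6))*(-29959) = (-10787/22934 + 77/2)*(-29959) = (436086/11467)*(-29959) = -13064700474/11467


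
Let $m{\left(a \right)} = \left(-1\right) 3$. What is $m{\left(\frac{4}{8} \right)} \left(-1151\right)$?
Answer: $3453$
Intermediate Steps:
$m{\left(a \right)} = -3$
$m{\left(\frac{4}{8} \right)} \left(-1151\right) = \left(-3\right) \left(-1151\right) = 3453$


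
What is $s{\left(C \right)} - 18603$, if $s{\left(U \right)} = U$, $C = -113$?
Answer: $-18716$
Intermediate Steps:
$s{\left(C \right)} - 18603 = -113 - 18603 = -18716$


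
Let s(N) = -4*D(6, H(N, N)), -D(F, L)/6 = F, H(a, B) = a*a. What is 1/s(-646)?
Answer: 1/144 ≈ 0.0069444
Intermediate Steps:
H(a, B) = a**2
D(F, L) = -6*F
s(N) = 144 (s(N) = -(-24)*6 = -4*(-36) = 144)
1/s(-646) = 1/144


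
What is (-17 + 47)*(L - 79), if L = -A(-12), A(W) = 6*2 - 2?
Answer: -2670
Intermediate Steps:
A(W) = 10 (A(W) = 12 - 2 = 10)
L = -10 (L = -1*10 = -10)
(-17 + 47)*(L - 79) = (-17 + 47)*(-10 - 79) = 30*(-89) = -2670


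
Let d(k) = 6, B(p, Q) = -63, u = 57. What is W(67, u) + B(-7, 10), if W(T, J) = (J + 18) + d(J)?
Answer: 18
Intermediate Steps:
W(T, J) = 24 + J (W(T, J) = (J + 18) + 6 = (18 + J) + 6 = 24 + J)
W(67, u) + B(-7, 10) = (24 + 57) - 63 = 81 - 63 = 18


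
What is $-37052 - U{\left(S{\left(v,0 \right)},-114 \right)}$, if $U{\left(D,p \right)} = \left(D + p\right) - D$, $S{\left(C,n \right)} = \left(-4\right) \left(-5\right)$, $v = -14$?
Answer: $-36938$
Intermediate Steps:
$S{\left(C,n \right)} = 20$
$U{\left(D,p \right)} = p$
$-37052 - U{\left(S{\left(v,0 \right)},-114 \right)} = -37052 - -114 = -37052 + 114 = -36938$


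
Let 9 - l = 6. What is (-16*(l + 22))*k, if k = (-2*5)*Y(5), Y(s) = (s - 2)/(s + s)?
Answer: 1200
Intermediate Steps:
Y(s) = (-2 + s)/(2*s) (Y(s) = (-2 + s)/((2*s)) = (-2 + s)*(1/(2*s)) = (-2 + s)/(2*s))
l = 3 (l = 9 - 1*6 = 9 - 6 = 3)
k = -3 (k = (-2*5)*((½)*(-2 + 5)/5) = -5*3/5 = -10*3/10 = -3)
(-16*(l + 22))*k = -16*(3 + 22)*(-3) = -16*25*(-3) = -400*(-3) = 1200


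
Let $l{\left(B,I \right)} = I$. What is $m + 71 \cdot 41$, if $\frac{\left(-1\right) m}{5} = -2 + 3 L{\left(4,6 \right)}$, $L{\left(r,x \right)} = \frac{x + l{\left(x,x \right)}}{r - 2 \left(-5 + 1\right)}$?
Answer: $2906$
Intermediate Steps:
$L{\left(r,x \right)} = \frac{2 x}{8 + r}$ ($L{\left(r,x \right)} = \frac{x + x}{r - 2 \left(-5 + 1\right)} = \frac{2 x}{r - -8} = \frac{2 x}{r + 8} = \frac{2 x}{8 + r}$)
$m = -5$ ($m = - 5 \left(-2 + 3 \cdot 2 \cdot 6 \frac{1}{8 + 4}\right) = - 5 \left(-2 + 3 \cdot 2 \cdot 6 \cdot \frac{1}{12}\right) = - 5 \left(-2 + 3 \cdot 1\right) = - 5 \left(-2 + 3\right) = \left(-5\right) 1 = -5$)
$m + 71 \cdot 41 = -5 + 71 \cdot 41 = -5 + 2911 = 2906$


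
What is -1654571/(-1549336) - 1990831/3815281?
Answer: 3228187161235/5911152203416 ≈ 0.54612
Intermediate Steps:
-1654571/(-1549336) - 1990831/3815281 = -1654571*(-1/1549336) - 1990831*1/3815281 = 1654571/1549336 - 1990831/3815281 = 3228187161235/5911152203416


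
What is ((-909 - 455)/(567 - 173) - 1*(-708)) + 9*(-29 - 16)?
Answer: 59009/197 ≈ 299.54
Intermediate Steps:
((-909 - 455)/(567 - 173) - 1*(-708)) + 9*(-29 - 16) = (-1364/394 + 708) + 9*(-45) = (-1364*1/394 + 708) - 405 = (-682/197 + 708) - 405 = 138794/197 - 405 = 59009/197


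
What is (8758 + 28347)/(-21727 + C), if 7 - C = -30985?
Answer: 7421/1853 ≈ 4.0049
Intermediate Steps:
C = 30992 (C = 7 - 1*(-30985) = 7 + 30985 = 30992)
(8758 + 28347)/(-21727 + C) = (8758 + 28347)/(-21727 + 30992) = 37105/9265 = 37105*(1/9265) = 7421/1853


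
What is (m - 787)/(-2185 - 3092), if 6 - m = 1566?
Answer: 2347/5277 ≈ 0.44476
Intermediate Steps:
m = -1560 (m = 6 - 1*1566 = 6 - 1566 = -1560)
(m - 787)/(-2185 - 3092) = (-1560 - 787)/(-2185 - 3092) = -2347/(-5277) = -2347*(-1/5277) = 2347/5277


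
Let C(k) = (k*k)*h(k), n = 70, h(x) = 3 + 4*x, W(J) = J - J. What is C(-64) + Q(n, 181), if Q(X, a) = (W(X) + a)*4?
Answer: -1035564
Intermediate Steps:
W(J) = 0
Q(X, a) = 4*a (Q(X, a) = (0 + a)*4 = a*4 = 4*a)
C(k) = k**2*(3 + 4*k) (C(k) = (k*k)*(3 + 4*k) = k**2*(3 + 4*k))
C(-64) + Q(n, 181) = (-64)**2*(3 + 4*(-64)) + 4*181 = 4096*(3 - 256) + 724 = 4096*(-253) + 724 = -1036288 + 724 = -1035564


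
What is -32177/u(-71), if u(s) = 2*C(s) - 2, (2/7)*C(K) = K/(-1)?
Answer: -32177/495 ≈ -65.004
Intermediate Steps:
C(K) = -7*K/2 (C(K) = 7*(K/(-1))/2 = 7*(K*(-1))/2 = 7*(-K)/2 = -7*K/2)
u(s) = -2 - 7*s (u(s) = 2*(-7*s/2) - 2 = -7*s - 2 = -2 - 7*s)
-32177/u(-71) = -32177/(-2 - 7*(-71)) = -32177/(-2 + 497) = -32177/495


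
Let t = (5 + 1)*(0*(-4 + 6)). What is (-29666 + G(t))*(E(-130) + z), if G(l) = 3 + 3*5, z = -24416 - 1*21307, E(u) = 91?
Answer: 1352897536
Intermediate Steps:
z = -45723 (z = -24416 - 21307 = -45723)
t = 0 (t = 6*(0*2) = 6*0 = 0)
G(l) = 18 (G(l) = 3 + 15 = 18)
(-29666 + G(t))*(E(-130) + z) = (-29666 + 18)*(91 - 45723) = -29648*(-45632) = 1352897536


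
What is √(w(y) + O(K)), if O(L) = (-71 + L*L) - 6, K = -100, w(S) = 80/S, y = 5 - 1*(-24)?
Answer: 3*√927507/29 ≈ 99.628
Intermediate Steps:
y = 29 (y = 5 + 24 = 29)
O(L) = -77 + L² (O(L) = (-71 + L²) - 6 = -77 + L²)
√(w(y) + O(K)) = √(80/29 + (-77 + (-100)²)) = √(80*(1/29) + (-77 + 10000)) = √(80/29 + 9923) = √(287847/29) = 3*√927507/29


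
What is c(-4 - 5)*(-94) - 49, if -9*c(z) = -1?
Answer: -535/9 ≈ -59.444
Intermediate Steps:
c(z) = ⅑ (c(z) = -⅑*(-1) = ⅑)
c(-4 - 5)*(-94) - 49 = (⅑)*(-94) - 49 = -94/9 - 49 = -535/9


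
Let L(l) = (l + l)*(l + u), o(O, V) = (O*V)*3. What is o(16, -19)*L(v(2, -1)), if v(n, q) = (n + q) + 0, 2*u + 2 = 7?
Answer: -6384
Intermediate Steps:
u = 5/2 (u = -1 + (½)*7 = -1 + 7/2 = 5/2 ≈ 2.5000)
v(n, q) = n + q
o(O, V) = 3*O*V
L(l) = 2*l*(5/2 + l) (L(l) = (l + l)*(l + 5/2) = (2*l)*(5/2 + l) = 2*l*(5/2 + l))
o(16, -19)*L(v(2, -1)) = (3*16*(-19))*((2 - 1)*(5 + 2*(2 - 1))) = -912*(5 + 2*1) = -912*(5 + 2) = -912*7 = -6384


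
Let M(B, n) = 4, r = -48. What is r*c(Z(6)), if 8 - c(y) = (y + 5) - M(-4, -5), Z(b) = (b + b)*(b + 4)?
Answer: 5424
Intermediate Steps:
Z(b) = 2*b*(4 + b) (Z(b) = (2*b)*(4 + b) = 2*b*(4 + b))
c(y) = 7 - y (c(y) = 8 - ((y + 5) - 1*4) = 8 - ((5 + y) - 4) = 8 - (1 + y) = 8 + (-1 - y) = 7 - y)
r*c(Z(6)) = -48*(7 - 2*6*(4 + 6)) = -48*(7 - 2*6*10) = -48*(7 - 1*120) = -48*(7 - 120) = -48*(-113) = 5424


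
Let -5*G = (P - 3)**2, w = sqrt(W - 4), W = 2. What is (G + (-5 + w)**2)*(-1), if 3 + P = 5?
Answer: -114/5 + 10*I*sqrt(2) ≈ -22.8 + 14.142*I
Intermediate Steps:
P = 2 (P = -3 + 5 = 2)
w = I*sqrt(2) (w = sqrt(2 - 4) = sqrt(-2) = I*sqrt(2) ≈ 1.4142*I)
G = -1/5 (G = -(2 - 3)**2/5 = -1/5*(-1)**2 = -1/5*1 = -1/5 ≈ -0.20000)
(G + (-5 + w)**2)*(-1) = (-1/5 + (-5 + I*sqrt(2))**2)*(-1) = 1/5 - (-5 + I*sqrt(2))**2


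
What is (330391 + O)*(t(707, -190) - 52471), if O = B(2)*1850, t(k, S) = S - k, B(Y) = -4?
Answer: -17237383688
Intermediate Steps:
O = -7400 (O = -4*1850 = -7400)
(330391 + O)*(t(707, -190) - 52471) = (330391 - 7400)*((-190 - 1*707) - 52471) = 322991*((-190 - 707) - 52471) = 322991*(-897 - 52471) = 322991*(-53368) = -17237383688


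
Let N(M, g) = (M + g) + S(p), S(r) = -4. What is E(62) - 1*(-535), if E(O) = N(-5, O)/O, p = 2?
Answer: 33223/62 ≈ 535.85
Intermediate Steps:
N(M, g) = -4 + M + g (N(M, g) = (M + g) - 4 = -4 + M + g)
E(O) = (-9 + O)/O (E(O) = (-4 - 5 + O)/O = (-9 + O)/O)
E(62) - 1*(-535) = (-9 + 62)/62 - 1*(-535) = (1/62)*53 + 535 = 53/62 + 535 = 33223/62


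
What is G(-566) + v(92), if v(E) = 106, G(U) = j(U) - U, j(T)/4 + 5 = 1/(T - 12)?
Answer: 188426/289 ≈ 651.99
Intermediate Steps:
j(T) = -20 + 4/(-12 + T) (j(T) = -20 + 4/(T - 12) = -20 + 4/(-12 + T))
G(U) = -U + 4*(61 - 5*U)/(-12 + U) (G(U) = 4*(61 - 5*U)/(-12 + U) - U = -U + 4*(61 - 5*U)/(-12 + U))
G(-566) + v(92) = (244 - 1*(-566)**2 - 8*(-566))/(-12 - 566) + 106 = (244 - 1*320356 + 4528)/(-578) + 106 = -(244 - 320356 + 4528)/578 + 106 = -1/578*(-315584) + 106 = 157792/289 + 106 = 188426/289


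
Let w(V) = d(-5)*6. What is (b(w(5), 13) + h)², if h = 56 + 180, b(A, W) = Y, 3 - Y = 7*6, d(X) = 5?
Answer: 38809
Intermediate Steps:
Y = -39 (Y = 3 - 7*6 = 3 - 1*42 = 3 - 42 = -39)
w(V) = 30 (w(V) = 5*6 = 30)
b(A, W) = -39
h = 236
(b(w(5), 13) + h)² = (-39 + 236)² = 197² = 38809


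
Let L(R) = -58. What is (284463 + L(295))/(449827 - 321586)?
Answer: 284405/128241 ≈ 2.2177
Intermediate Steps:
(284463 + L(295))/(449827 - 321586) = (284463 - 58)/(449827 - 321586) = 284405/128241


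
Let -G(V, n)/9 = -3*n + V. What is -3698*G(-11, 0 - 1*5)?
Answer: 133128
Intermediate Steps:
G(V, n) = -9*V + 27*n (G(V, n) = -9*(-3*n + V) = -9*(V - 3*n) = -9*V + 27*n)
-3698*G(-11, 0 - 1*5) = -3698*(-9*(-11) + 27*(0 - 1*5)) = -3698*(99 + 27*(0 - 5)) = -3698*(99 + 27*(-5)) = -3698*(99 - 135) = -3698*(-36) = 133128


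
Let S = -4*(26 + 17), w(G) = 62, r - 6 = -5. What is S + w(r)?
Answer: -110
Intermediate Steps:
r = 1 (r = 6 - 5 = 1)
S = -172 (S = -4*43 = -172)
S + w(r) = -172 + 62 = -110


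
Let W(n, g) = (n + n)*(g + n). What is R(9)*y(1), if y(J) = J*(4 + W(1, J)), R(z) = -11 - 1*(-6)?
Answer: -40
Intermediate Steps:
R(z) = -5 (R(z) = -11 + 6 = -5)
W(n, g) = 2*n*(g + n) (W(n, g) = (2*n)*(g + n) = 2*n*(g + n))
y(J) = J*(6 + 2*J) (y(J) = J*(4 + 2*1*(J + 1)) = J*(4 + 2*1*(1 + J)) = J*(4 + (2 + 2*J)) = J*(6 + 2*J))
R(9)*y(1) = -10*(3 + 1) = -10*4 = -5*8 = -40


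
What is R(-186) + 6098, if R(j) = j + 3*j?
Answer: 5354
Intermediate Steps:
R(j) = 4*j
R(-186) + 6098 = 4*(-186) + 6098 = -744 + 6098 = 5354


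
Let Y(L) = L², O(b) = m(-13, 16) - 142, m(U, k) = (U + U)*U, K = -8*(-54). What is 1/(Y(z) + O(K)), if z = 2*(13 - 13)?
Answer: 1/196 ≈ 0.0051020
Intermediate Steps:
K = 432
m(U, k) = 2*U² (m(U, k) = (2*U)*U = 2*U²)
O(b) = 196 (O(b) = 2*(-13)² - 142 = 2*169 - 142 = 338 - 142 = 196)
z = 0 (z = 2*0 = 0)
1/(Y(z) + O(K)) = 1/(0² + 196) = 1/(0 + 196) = 1/196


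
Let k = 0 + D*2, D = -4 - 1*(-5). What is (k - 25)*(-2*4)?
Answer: 184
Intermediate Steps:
D = 1 (D = -4 + 5 = 1)
k = 2 (k = 0 + 1*2 = 0 + 2 = 2)
(k - 25)*(-2*4) = (2 - 25)*(-2*4) = -23*(-8) = 184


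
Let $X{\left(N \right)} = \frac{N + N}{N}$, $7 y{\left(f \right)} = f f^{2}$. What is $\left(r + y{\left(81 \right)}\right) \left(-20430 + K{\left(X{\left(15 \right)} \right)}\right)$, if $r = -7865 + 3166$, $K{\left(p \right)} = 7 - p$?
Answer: $- \frac{10182842900}{7} \approx -1.4547 \cdot 10^{9}$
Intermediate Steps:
$y{\left(f \right)} = \frac{f^{3}}{7}$ ($y{\left(f \right)} = \frac{f f^{2}}{7} = \frac{f^{3}}{7}$)
$X{\left(N \right)} = 2$ ($X{\left(N \right)} = \frac{2 N}{N} = 2$)
$r = -4699$
$\left(r + y{\left(81 \right)}\right) \left(-20430 + K{\left(X{\left(15 \right)} \right)}\right) = \left(-4699 + \frac{81^{3}}{7}\right) \left(-20430 + \left(7 - 2\right)\right) = \left(-4699 + \frac{1}{7} \cdot 531441\right) \left(-20430 + \left(7 - 2\right)\right) = \left(-4699 + \frac{531441}{7}\right) \left(-20430 + 5\right) = \frac{498548}{7} \left(-20425\right) = - \frac{10182842900}{7}$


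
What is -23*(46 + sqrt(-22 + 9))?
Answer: -1058 - 23*I*sqrt(13) ≈ -1058.0 - 82.928*I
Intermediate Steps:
-23*(46 + sqrt(-22 + 9)) = -23*(46 + sqrt(-13)) = -23*(46 + I*sqrt(13)) = -1058 - 23*I*sqrt(13)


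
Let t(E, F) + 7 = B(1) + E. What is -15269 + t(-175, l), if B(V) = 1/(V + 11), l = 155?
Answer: -185411/12 ≈ -15451.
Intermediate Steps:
B(V) = 1/(11 + V)
t(E, F) = -83/12 + E (t(E, F) = -7 + (1/(11 + 1) + E) = -7 + (1/12 + E) = -83/12 + E)
-15269 + t(-175, l) = -15269 + (-83/12 - 175) = -15269 - 2183/12 = -185411/12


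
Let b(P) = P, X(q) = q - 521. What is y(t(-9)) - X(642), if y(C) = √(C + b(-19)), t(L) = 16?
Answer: -121 + I*√3 ≈ -121.0 + 1.732*I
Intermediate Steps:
X(q) = -521 + q
y(C) = √(-19 + C) (y(C) = √(C - 19) = √(-19 + C))
y(t(-9)) - X(642) = √(-19 + 16) - (-521 + 642) = √(-3) - 1*121 = I*√3 - 121 = -121 + I*√3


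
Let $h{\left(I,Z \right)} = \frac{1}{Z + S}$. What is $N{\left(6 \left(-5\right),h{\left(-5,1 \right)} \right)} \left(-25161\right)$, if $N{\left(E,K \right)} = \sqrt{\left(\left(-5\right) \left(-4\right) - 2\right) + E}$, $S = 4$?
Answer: $- 50322 i \sqrt{3} \approx - 87160.0 i$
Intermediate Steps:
$h{\left(I,Z \right)} = \frac{1}{4 + Z}$ ($h{\left(I,Z \right)} = \frac{1}{Z + 4} = \frac{1}{4 + Z}$)
$N{\left(E,K \right)} = \sqrt{18 + E}$ ($N{\left(E,K \right)} = \sqrt{\left(20 - 2\right) + E} = \sqrt{18 + E}$)
$N{\left(6 \left(-5\right),h{\left(-5,1 \right)} \right)} \left(-25161\right) = \sqrt{18 + 6 \left(-5\right)} \left(-25161\right) = \sqrt{18 - 30} \left(-25161\right) = \sqrt{-12} \left(-25161\right) = 2 i \sqrt{3} \left(-25161\right) = - 50322 i \sqrt{3}$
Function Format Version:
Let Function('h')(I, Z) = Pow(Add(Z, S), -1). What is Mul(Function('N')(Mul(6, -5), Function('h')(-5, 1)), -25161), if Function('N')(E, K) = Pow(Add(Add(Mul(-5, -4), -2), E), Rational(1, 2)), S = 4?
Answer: Mul(-50322, I, Pow(3, Rational(1, 2))) ≈ Mul(-87160., I)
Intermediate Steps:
Function('h')(I, Z) = Pow(Add(4, Z), -1) (Function('h')(I, Z) = Pow(Add(Z, 4), -1) = Pow(Add(4, Z), -1))
Function('N')(E, K) = Pow(Add(18, E), Rational(1, 2)) (Function('N')(E, K) = Pow(Add(Add(20, -2), E), Rational(1, 2)) = Pow(Add(18, E), Rational(1, 2)))
Mul(Function('N')(Mul(6, -5), Function('h')(-5, 1)), -25161) = Mul(Pow(Add(18, Mul(6, -5)), Rational(1, 2)), -25161) = Mul(Pow(Add(18, -30), Rational(1, 2)), -25161) = Mul(Pow(-12, Rational(1, 2)), -25161) = Mul(Mul(2, I, Pow(3, Rational(1, 2))), -25161) = Mul(-50322, I, Pow(3, Rational(1, 2)))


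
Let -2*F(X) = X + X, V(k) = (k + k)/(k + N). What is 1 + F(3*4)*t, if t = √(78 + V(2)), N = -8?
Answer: 1 - 8*√174 ≈ -104.53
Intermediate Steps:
V(k) = 2*k/(-8 + k) (V(k) = (k + k)/(k - 8) = (2*k)/(-8 + k) = 2*k/(-8 + k))
t = 2*√174/3 (t = √(78 + 2*2/(-8 + 2)) = √(78 + 2*2/(-6)) = √(78 + 2*2*(-⅙)) = √(78 - ⅔) = √(232/3) = 2*√174/3 ≈ 8.7939)
F(X) = -X (F(X) = -(X + X)/2 = -X)
1 + F(3*4)*t = 1 + (-3*4)*(2*√174/3) = 1 + (-1*12)*(2*√174/3) = 1 - 8*√174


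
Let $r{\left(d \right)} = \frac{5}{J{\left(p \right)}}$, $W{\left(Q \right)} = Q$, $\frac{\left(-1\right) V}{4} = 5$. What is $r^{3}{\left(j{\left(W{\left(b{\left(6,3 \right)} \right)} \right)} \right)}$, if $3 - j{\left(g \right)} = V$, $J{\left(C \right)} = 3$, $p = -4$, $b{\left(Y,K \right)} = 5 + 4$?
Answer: $\frac{125}{27} \approx 4.6296$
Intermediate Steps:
$V = -20$ ($V = \left(-4\right) 5 = -20$)
$b{\left(Y,K \right)} = 9$
$j{\left(g \right)} = 23$ ($j{\left(g \right)} = 3 - -20 = 3 + 20 = 23$)
$r{\left(d \right)} = \frac{5}{3}$
$r^{3}{\left(j{\left(W{\left(b{\left(6,3 \right)} \right)} \right)} \right)} = \left(\frac{5}{3}\right)^{3} = \frac{125}{27}$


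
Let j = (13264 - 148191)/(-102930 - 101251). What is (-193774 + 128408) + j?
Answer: -13346360319/204181 ≈ -65365.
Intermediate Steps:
j = 134927/204181 (j = -134927/(-204181) = -134927*(-1/204181) = 134927/204181 ≈ 0.66082)
(-193774 + 128408) + j = (-193774 + 128408) + 134927/204181 = -65366 + 134927/204181 = -13346360319/204181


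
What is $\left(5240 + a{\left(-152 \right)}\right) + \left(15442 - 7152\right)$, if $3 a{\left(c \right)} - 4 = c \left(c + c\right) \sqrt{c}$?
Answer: $\frac{40594}{3} + \frac{92416 i \sqrt{38}}{3} \approx 13531.0 + 1.899 \cdot 10^{5} i$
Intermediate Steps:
$a{\left(c \right)} = \frac{4}{3} + \frac{2 c^{\frac{5}{2}}}{3}$ ($a{\left(c \right)} = \frac{4}{3} + \frac{c \left(c + c\right) \sqrt{c}}{3} = \frac{4}{3} + \frac{c 2 c \sqrt{c}}{3} = \frac{4}{3} + \frac{2 c^{2} \sqrt{c}}{3} = \frac{4}{3} + \frac{2 c^{\frac{5}{2}}}{3}$)
$\left(5240 + a{\left(-152 \right)}\right) + \left(15442 - 7152\right) = \left(5240 + \left(\frac{4}{3} + \frac{2 \left(-152\right)^{\frac{5}{2}}}{3}\right)\right) + \left(15442 - 7152\right) = \left(5240 + \left(\frac{4}{3} + \frac{2 \cdot 46208 i \sqrt{38}}{3}\right)\right) + 8290 = \left(5240 + \left(\frac{4}{3} + \frac{92416 i \sqrt{38}}{3}\right)\right) + 8290 = \left(\frac{15724}{3} + \frac{92416 i \sqrt{38}}{3}\right) + 8290 = \frac{40594}{3} + \frac{92416 i \sqrt{38}}{3}$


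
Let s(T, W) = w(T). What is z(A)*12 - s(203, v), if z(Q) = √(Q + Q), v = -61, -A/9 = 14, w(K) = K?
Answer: -203 + 72*I*√7 ≈ -203.0 + 190.49*I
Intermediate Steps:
A = -126 (A = -9*14 = -126)
z(Q) = √2*√Q (z(Q) = √(2*Q) = √2*√Q)
s(T, W) = T
z(A)*12 - s(203, v) = (√2*√(-126))*12 - 1*203 = (√2*(3*I*√14))*12 - 203 = (6*I*√7)*12 - 203 = 72*I*√7 - 203 = -203 + 72*I*√7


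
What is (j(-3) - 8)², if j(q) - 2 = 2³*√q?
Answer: -156 - 96*I*√3 ≈ -156.0 - 166.28*I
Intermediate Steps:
j(q) = 2 + 8*√q (j(q) = 2 + 2³*√q = 2 + 8*√q)
(j(-3) - 8)² = ((2 + 8*√(-3)) - 8)² = ((2 + 8*(I*√3)) - 8)² = ((2 + 8*I*√3) - 8)² = (-6 + 8*I*√3)²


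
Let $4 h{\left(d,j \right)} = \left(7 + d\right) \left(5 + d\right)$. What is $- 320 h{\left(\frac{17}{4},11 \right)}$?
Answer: $-8325$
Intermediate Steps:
$h{\left(d,j \right)} = \frac{\left(5 + d\right) \left(7 + d\right)}{4}$ ($h{\left(d,j \right)} = \frac{\left(7 + d\right) \left(5 + d\right)}{4} = \frac{\left(5 + d\right) \left(7 + d\right)}{4}$)
$- 320 h{\left(\frac{17}{4},11 \right)} = - 320 \left(\frac{35}{4} + 3 \cdot \frac{17}{4} + \frac{\left(\frac{17}{4}\right)^{2}}{4}\right) = - 320 \left(\frac{35}{4} + \frac{51}{4} + \frac{1}{4} \cdot \frac{289}{16}\right) = - 320 \left(\frac{35}{4} + \frac{51}{4} + \frac{289}{64}\right) = \left(-320\right) \frac{1665}{64} = -8325$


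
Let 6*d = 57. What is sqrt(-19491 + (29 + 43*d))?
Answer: I*sqrt(76214)/2 ≈ 138.03*I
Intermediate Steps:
d = 19/2 (d = (1/6)*57 = 19/2 ≈ 9.5000)
sqrt(-19491 + (29 + 43*d)) = sqrt(-19491 + (29 + 43*(19/2))) = sqrt(-19491 + (29 + 817/2)) = sqrt(-19491 + 875/2) = sqrt(-38107/2) = I*sqrt(76214)/2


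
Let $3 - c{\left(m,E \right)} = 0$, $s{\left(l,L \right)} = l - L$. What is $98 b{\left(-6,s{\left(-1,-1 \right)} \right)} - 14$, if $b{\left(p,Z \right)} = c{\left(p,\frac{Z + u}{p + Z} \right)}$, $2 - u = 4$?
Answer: $280$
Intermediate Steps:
$u = -2$ ($u = 2 - 4 = -2$)
$c{\left(m,E \right)} = 3$ ($c{\left(m,E \right)} = 3 - 0 = 3 + 0 = 3$)
$b{\left(p,Z \right)} = 3$
$98 b{\left(-6,s{\left(-1,-1 \right)} \right)} - 14 = 98 \cdot 3 - 14 = 294 - 14 = 280$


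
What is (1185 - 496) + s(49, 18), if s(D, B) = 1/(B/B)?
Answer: 690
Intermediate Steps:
s(D, B) = 1 (s(D, B) = 1/1 = 1)
(1185 - 496) + s(49, 18) = (1185 - 496) + 1 = 689 + 1 = 690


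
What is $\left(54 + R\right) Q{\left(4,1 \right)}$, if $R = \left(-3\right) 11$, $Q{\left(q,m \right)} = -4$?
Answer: $-84$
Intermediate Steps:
$R = -33$
$\left(54 + R\right) Q{\left(4,1 \right)} = \left(54 - 33\right) \left(-4\right) = 21 \left(-4\right) = -84$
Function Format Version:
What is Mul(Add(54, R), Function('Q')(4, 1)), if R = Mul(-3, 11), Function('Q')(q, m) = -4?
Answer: -84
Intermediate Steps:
R = -33
Mul(Add(54, R), Function('Q')(4, 1)) = Mul(Add(54, -33), -4) = Mul(21, -4) = -84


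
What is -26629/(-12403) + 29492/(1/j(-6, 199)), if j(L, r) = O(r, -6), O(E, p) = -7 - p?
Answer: -365762647/12403 ≈ -29490.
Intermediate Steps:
j(L, r) = -1 (j(L, r) = -7 - 1*(-6) = -7 + 6 = -1)
-26629/(-12403) + 29492/(1/j(-6, 199)) = -26629/(-12403) + 29492/(1/(-1)) = -26629*(-1/12403) + 29492/(-1) = 26629/12403 + 29492*(-1) = 26629/12403 - 29492 = -365762647/12403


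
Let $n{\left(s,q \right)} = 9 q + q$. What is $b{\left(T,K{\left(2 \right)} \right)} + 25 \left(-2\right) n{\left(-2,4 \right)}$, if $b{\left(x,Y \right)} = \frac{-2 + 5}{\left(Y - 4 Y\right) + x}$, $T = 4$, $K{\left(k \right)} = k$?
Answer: $- \frac{4003}{2} \approx -2001.5$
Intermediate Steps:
$n{\left(s,q \right)} = 10 q$
$b{\left(x,Y \right)} = \frac{3}{x - 3 Y}$ ($b{\left(x,Y \right)} = \frac{3}{- 3 Y + x} = \frac{3}{x - 3 Y}$)
$b{\left(T,K{\left(2 \right)} \right)} + 25 \left(-2\right) n{\left(-2,4 \right)} = \frac{3}{4 - 6} + 25 \left(-2\right) 10 \cdot 4 = \frac{3}{4 - 6} - 2000 = \frac{3}{-2} - 2000 = 3 \left(- \frac{1}{2}\right) - 2000 = - \frac{3}{2} - 2000 = - \frac{4003}{2}$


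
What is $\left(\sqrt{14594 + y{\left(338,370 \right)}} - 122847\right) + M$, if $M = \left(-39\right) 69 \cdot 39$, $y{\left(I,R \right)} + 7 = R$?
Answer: $-227796 + \sqrt{14957} \approx -2.2767 \cdot 10^{5}$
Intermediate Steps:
$y{\left(I,R \right)} = -7 + R$
$M = -104949$ ($M = \left(-2691\right) 39 = -104949$)
$\left(\sqrt{14594 + y{\left(338,370 \right)}} - 122847\right) + M = \left(\sqrt{14594 + \left(-7 + 370\right)} - 122847\right) - 104949 = \left(\sqrt{14594 + 363} - 122847\right) - 104949 = \left(\sqrt{14957} - 122847\right) - 104949 = \left(-122847 + \sqrt{14957}\right) - 104949 = -227796 + \sqrt{14957}$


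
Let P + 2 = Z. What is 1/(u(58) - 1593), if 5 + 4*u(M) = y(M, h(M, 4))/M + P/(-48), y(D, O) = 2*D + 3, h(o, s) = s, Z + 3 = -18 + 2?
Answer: -1856/2957773 ≈ -0.00062750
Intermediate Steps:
Z = -19 (Z = -3 + (-18 + 2) = -3 - 16 = -19)
y(D, O) = 3 + 2*D
P = -21 (P = -2 - 19 = -21)
u(M) = -73/64 + (3 + 2*M)/(4*M) (u(M) = -5/4 + ((3 + 2*M)/M - 21/(-48))/4 = -5/4 + ((3 + 2*M)/M - 21*(-1/48))/4 = -5/4 + ((3 + 2*M)/M + 7/16)/4 = -5/4 + (7/16 + (3 + 2*M)/M)/4 = -5/4 + (7/64 + (3 + 2*M)/(4*M)) = -73/64 + (3 + 2*M)/(4*M))
1/(u(58) - 1593) = 1/((1/64)*(48 - 41*58)/58 - 1593) = 1/((1/64)*(1/58)*(48 - 2378) - 1593) = 1/((1/64)*(1/58)*(-2330) - 1593) = 1/(-1165/1856 - 1593) = 1/(-2957773/1856) = -1856/2957773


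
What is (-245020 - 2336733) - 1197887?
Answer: -3779640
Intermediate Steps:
(-245020 - 2336733) - 1197887 = -2581753 - 1197887 = -3779640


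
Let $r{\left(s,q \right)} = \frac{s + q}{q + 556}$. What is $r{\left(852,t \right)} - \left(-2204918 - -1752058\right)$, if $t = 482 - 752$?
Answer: $\frac{64759271}{143} \approx 4.5286 \cdot 10^{5}$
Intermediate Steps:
$t = -270$ ($t = 482 - 752 = -270$)
$r{\left(s,q \right)} = \frac{q + s}{556 + q}$
$r{\left(852,t \right)} - \left(-2204918 - -1752058\right) = \frac{-270 + 852}{556 - 270} - \left(-2204918 - -1752058\right) = \frac{1}{286} \cdot 582 - \left(-2204918 + 1752058\right) = \frac{1}{286} \cdot 582 - -452860 = \frac{291}{143} + 452860 = \frac{64759271}{143}$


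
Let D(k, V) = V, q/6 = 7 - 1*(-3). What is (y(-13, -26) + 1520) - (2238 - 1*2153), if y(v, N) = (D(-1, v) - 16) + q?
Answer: 1466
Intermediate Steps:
q = 60 (q = 6*(7 - 1*(-3)) = 6*(7 + 3) = 6*10 = 60)
y(v, N) = 44 + v (y(v, N) = (v - 16) + 60 = (-16 + v) + 60 = 44 + v)
(y(-13, -26) + 1520) - (2238 - 1*2153) = ((44 - 13) + 1520) - (2238 - 1*2153) = (31 + 1520) - (2238 - 2153) = 1551 - 1*85 = 1551 - 85 = 1466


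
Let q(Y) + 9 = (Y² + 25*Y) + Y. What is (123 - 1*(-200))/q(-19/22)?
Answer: -156332/14863 ≈ -10.518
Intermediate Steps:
q(Y) = -9 + Y² + 26*Y (q(Y) = -9 + ((Y² + 25*Y) + Y) = -9 + (Y² + 26*Y) = -9 + Y² + 26*Y)
(123 - 1*(-200))/q(-19/22) = (123 - 1*(-200))/(-9 + (-19/22)² + 26*(-19/22)) = (123 + 200)/(-9 + (-19*1/22)² + 26*(-19*1/22)) = 323/(-9 + (-19/22)² + 26*(-19/22)) = 323/(-9 + 361/484 - 247/11) = 323/(-14863/484) = 323*(-484/14863) = -156332/14863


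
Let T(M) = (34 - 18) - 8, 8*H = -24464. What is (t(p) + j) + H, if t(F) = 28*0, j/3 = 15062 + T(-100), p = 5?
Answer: 42152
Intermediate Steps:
H = -3058 (H = (⅛)*(-24464) = -3058)
T(M) = 8 (T(M) = 16 - 8 = 8)
j = 45210 (j = 3*(15062 + 8) = 3*15070 = 45210)
t(F) = 0
(t(p) + j) + H = (0 + 45210) - 3058 = 45210 - 3058 = 42152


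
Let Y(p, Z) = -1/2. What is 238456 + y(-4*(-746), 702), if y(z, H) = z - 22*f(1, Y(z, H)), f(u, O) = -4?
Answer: 241528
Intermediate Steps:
Y(p, Z) = -½ (Y(p, Z) = -1*½ = -½)
y(z, H) = 88 + z (y(z, H) = z - 22*(-4) = z + 88 = 88 + z)
238456 + y(-4*(-746), 702) = 238456 + (88 - 4*(-746)) = 238456 + (88 + 2984) = 238456 + 3072 = 241528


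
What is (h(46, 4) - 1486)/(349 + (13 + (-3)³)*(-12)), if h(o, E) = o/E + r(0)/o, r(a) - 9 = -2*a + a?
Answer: -33909/11891 ≈ -2.8517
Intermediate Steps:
r(a) = 9 - a (r(a) = 9 + (-2*a + a) = 9 - a)
h(o, E) = 9/o + o/E (h(o, E) = o/E + (9 - 1*0)/o = o/E + (9 + 0)/o = o/E + 9/o = 9/o + o/E)
(h(46, 4) - 1486)/(349 + (13 + (-3)³)*(-12)) = ((9/46 + 46/4) - 1486)/(349 + (13 + (-3)³)*(-12)) = ((9*(1/46) + 46*(¼)) - 1486)/(349 + (13 - 27)*(-12)) = ((9/46 + 23/2) - 1486)/(349 - 14*(-12)) = (269/23 - 1486)/(349 + 168) = -33909/23/517 = -33909/23*1/517 = -33909/11891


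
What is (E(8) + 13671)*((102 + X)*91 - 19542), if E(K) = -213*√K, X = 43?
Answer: -86769837 + 2703822*√2 ≈ -8.2946e+7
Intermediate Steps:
(E(8) + 13671)*((102 + X)*91 - 19542) = (-426*√2 + 13671)*((102 + 43)*91 - 19542) = (-426*√2 + 13671)*(145*91 - 19542) = (-426*√2 + 13671)*(13195 - 19542) = (13671 - 426*√2)*(-6347) = -86769837 + 2703822*√2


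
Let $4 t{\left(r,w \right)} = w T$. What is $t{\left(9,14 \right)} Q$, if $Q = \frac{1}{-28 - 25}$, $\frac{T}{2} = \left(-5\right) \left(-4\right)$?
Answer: $- \frac{140}{53} \approx -2.6415$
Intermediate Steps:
$T = 40$ ($T = 2 \left(\left(-5\right) \left(-4\right)\right) = 2 \cdot 20 = 40$)
$t{\left(r,w \right)} = 10 w$ ($t{\left(r,w \right)} = \frac{w 40}{4} = \frac{40 w}{4} = 10 w$)
$Q = - \frac{1}{53}$ ($Q = \frac{1}{-53} = - \frac{1}{53} \approx -0.018868$)
$t{\left(9,14 \right)} Q = 10 \cdot 14 \left(- \frac{1}{53}\right) = 140 \left(- \frac{1}{53}\right) = - \frac{140}{53}$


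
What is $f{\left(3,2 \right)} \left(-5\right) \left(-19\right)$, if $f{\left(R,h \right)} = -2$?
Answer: $-190$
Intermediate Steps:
$f{\left(3,2 \right)} \left(-5\right) \left(-19\right) = \left(-2\right) \left(-5\right) \left(-19\right) = 10 \left(-19\right) = -190$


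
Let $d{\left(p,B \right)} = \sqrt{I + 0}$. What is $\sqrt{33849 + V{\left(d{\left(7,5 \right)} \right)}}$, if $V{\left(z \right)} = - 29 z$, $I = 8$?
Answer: $\sqrt{33849 - 58 \sqrt{2}} \approx 183.76$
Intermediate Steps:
$d{\left(p,B \right)} = 2 \sqrt{2}$ ($d{\left(p,B \right)} = \sqrt{8 + 0} = \sqrt{8} = 2 \sqrt{2}$)
$\sqrt{33849 + V{\left(d{\left(7,5 \right)} \right)}} = \sqrt{33849 - 29 \cdot 2 \sqrt{2}} = \sqrt{33849 - 58 \sqrt{2}}$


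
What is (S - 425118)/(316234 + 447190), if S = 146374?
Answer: -34843/95428 ≈ -0.36512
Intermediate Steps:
(S - 425118)/(316234 + 447190) = (146374 - 425118)/(316234 + 447190) = -278744/763424 = -278744*1/763424 = -34843/95428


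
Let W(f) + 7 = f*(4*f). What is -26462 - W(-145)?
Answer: -110555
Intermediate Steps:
W(f) = -7 + 4*f**2 (W(f) = -7 + f*(4*f) = -7 + 4*f**2)
-26462 - W(-145) = -26462 - (-7 + 4*(-145)**2) = -26462 - (-7 + 4*21025) = -26462 - (-7 + 84100) = -26462 - 1*84093 = -26462 - 84093 = -110555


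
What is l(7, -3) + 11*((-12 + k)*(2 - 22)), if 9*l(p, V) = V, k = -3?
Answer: 9899/3 ≈ 3299.7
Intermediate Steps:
l(p, V) = V/9
l(7, -3) + 11*((-12 + k)*(2 - 22)) = (⅑)*(-3) + 11*((-12 - 3)*(2 - 22)) = -⅓ + 11*(-15*(-20)) = -⅓ + 11*300 = -⅓ + 3300 = 9899/3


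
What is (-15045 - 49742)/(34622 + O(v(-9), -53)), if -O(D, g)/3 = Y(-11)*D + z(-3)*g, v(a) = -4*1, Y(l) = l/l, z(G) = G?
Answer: -64787/34157 ≈ -1.8967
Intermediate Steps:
Y(l) = 1
v(a) = -4
O(D, g) = -3*D + 9*g (O(D, g) = -3*(1*D - 3*g) = -3*(D - 3*g) = -3*D + 9*g)
(-15045 - 49742)/(34622 + O(v(-9), -53)) = (-15045 - 49742)/(34622 + (-3*(-4) + 9*(-53))) = -64787/(34622 + (12 - 477)) = -64787/(34622 - 465) = -64787/34157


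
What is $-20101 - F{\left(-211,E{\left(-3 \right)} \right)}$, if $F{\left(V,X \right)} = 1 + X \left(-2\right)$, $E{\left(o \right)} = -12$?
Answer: $-20126$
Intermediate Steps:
$F{\left(V,X \right)} = 1 - 2 X$
$-20101 - F{\left(-211,E{\left(-3 \right)} \right)} = -20101 - \left(1 - -24\right) = -20101 - \left(1 + 24\right) = -20101 - 25 = -20126$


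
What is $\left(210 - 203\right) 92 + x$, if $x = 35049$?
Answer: $35693$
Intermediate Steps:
$\left(210 - 203\right) 92 + x = \left(210 - 203\right) 92 + 35049 = 7 \cdot 92 + 35049 = 644 + 35049 = 35693$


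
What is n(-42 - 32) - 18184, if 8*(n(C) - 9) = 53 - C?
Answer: -145273/8 ≈ -18159.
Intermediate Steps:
n(C) = 125/8 - C/8 (n(C) = 9 + (53 - C)/8 = 9 + (53/8 - C/8) = 125/8 - C/8)
n(-42 - 32) - 18184 = (125/8 - (-42 - 32)/8) - 18184 = (125/8 - ⅛*(-74)) - 18184 = (125/8 + 37/4) - 18184 = 199/8 - 18184 = -145273/8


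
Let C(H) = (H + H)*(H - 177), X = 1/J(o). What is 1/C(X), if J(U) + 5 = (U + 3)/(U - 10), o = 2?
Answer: 2025/127568 ≈ 0.015874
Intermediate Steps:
J(U) = -5 + (3 + U)/(-10 + U) (J(U) = -5 + (U + 3)/(U - 10) = -5 + (3 + U)/(-10 + U))
X = -8/45 (X = 1/((53 - 4*2)/(-10 + 2)) = 1/((53 - 8)/(-8)) = 1/(-⅛*45) = 1/(-45/8) = -8/45 ≈ -0.17778)
C(H) = 2*H*(-177 + H) (C(H) = (2*H)*(-177 + H) = 2*H*(-177 + H))
1/C(X) = 1/(2*(-8/45)*(-177 - 8/45)) = 1/(2*(-8/45)*(-7973/45)) = 1/(127568/2025) = 2025/127568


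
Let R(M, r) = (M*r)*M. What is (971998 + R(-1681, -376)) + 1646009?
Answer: -1059868129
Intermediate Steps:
R(M, r) = r*M**2
(971998 + R(-1681, -376)) + 1646009 = (971998 - 376*(-1681)**2) + 1646009 = (971998 - 376*2825761) + 1646009 = (971998 - 1062486136) + 1646009 = -1061514138 + 1646009 = -1059868129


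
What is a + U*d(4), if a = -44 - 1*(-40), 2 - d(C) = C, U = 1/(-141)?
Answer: -562/141 ≈ -3.9858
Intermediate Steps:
U = -1/141 ≈ -0.0070922
d(C) = 2 - C
a = -4 (a = -44 + 40 = -4)
a + U*d(4) = -4 - (2 - 1*4)/141 = -4 - (2 - 4)/141 = -4 - 1/141*(-2) = -4 + 2/141 = -562/141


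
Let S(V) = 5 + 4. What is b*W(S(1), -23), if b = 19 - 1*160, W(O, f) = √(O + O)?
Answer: -423*√2 ≈ -598.21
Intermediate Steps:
S(V) = 9
W(O, f) = √2*√O (W(O, f) = √(2*O) = √2*√O)
b = -141 (b = 19 - 160 = -141)
b*W(S(1), -23) = -141*√2*√9 = -141*√2*3 = -423*√2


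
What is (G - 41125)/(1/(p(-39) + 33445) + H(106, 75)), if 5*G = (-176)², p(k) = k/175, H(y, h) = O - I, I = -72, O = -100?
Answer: 1022191954564/819396165 ≈ 1247.5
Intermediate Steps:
H(y, h) = -28 (H(y, h) = -100 - 1*(-72) = -100 + 72 = -28)
p(k) = k/175 (p(k) = k*(1/175) = k/175)
G = 30976/5 (G = (⅕)*(-176)² = (⅕)*30976 = 30976/5 ≈ 6195.2)
(G - 41125)/(1/(p(-39) + 33445) + H(106, 75)) = (30976/5 - 41125)/(1/((1/175)*(-39) + 33445) - 28) = -174649/(5*(1/(-39/175 + 33445) - 28)) = -174649/(5*(1/(5852836/175) - 28)) = -174649/(5*(175/5852836 - 28)) = -174649/(5*(-163879233/5852836)) = -174649/5*(-5852836/163879233) = 1022191954564/819396165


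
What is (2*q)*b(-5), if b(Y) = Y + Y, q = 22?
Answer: -440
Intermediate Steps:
b(Y) = 2*Y
(2*q)*b(-5) = (2*22)*(2*(-5)) = 44*(-10) = -440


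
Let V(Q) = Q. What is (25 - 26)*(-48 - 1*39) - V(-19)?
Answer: 106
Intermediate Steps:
(25 - 26)*(-48 - 1*39) - V(-19) = (25 - 26)*(-48 - 1*39) - 1*(-19) = -(-48 - 39) + 19 = -1*(-87) + 19 = 87 + 19 = 106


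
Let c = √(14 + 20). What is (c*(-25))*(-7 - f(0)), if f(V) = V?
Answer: 175*√34 ≈ 1020.4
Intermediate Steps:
c = √34 ≈ 5.8309
(c*(-25))*(-7 - f(0)) = (√34*(-25))*(-7 - 1*0) = (-25*√34)*(-7 + 0) = -25*√34*(-7) = 175*√34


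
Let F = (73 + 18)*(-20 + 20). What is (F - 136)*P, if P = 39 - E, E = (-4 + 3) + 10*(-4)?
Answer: -10880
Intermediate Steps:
E = -41 (E = -1 - 40 = -41)
F = 0 (F = 91*0 = 0)
P = 80 (P = 39 - 1*(-41) = 39 + 41 = 80)
(F - 136)*P = (0 - 136)*80 = -136*80 = -10880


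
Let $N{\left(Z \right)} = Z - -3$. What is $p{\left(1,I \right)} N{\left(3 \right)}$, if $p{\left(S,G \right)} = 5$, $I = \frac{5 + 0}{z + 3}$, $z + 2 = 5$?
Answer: $30$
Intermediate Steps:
$z = 3$ ($z = -2 + 5 = 3$)
$I = \frac{5}{6}$ ($I = \frac{5 + 0}{3 + 3} = \frac{5}{6} \approx 0.83333$)
$N{\left(Z \right)} = 3 + Z$ ($N{\left(Z \right)} = Z + 3 = 3 + Z$)
$p{\left(1,I \right)} N{\left(3 \right)} = 5 \left(3 + 3\right) = 5 \cdot 6 = 30$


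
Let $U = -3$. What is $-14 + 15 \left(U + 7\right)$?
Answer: $46$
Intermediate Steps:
$-14 + 15 \left(U + 7\right) = -14 + 15 \left(-3 + 7\right) = -14 + 15 \cdot 4 = -14 + 60 = 46$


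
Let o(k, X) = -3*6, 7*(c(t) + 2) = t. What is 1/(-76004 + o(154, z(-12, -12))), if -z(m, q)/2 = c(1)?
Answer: -1/76022 ≈ -1.3154e-5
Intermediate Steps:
c(t) = -2 + t/7
z(m, q) = 26/7 (z(m, q) = -2*(-2 + (⅐)*1) = -2*(-2 + ⅐) = -2*(-13/7) = 26/7)
o(k, X) = -18
1/(-76004 + o(154, z(-12, -12))) = 1/(-76004 - 18) = 1/(-76022) = -1/76022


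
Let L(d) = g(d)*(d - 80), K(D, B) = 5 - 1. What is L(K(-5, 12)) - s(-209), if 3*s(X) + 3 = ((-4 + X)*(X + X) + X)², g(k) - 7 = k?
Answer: -7889883130/3 ≈ -2.6300e+9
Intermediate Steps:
g(k) = 7 + k
K(D, B) = 4
L(d) = (-80 + d)*(7 + d) (L(d) = (7 + d)*(d - 80) = (7 + d)*(-80 + d) = (-80 + d)*(7 + d))
s(X) = -1 + (X + 2*X*(-4 + X))²/3 (s(X) = -1 + ((-4 + X)*(X + X) + X)²/3 = -1 + ((-4 + X)*(2*X) + X)²/3 = -1 + (2*X*(-4 + X) + X)²/3 = -1 + (X + 2*X*(-4 + X))²/3)
L(K(-5, 12)) - s(-209) = (-80 + 4)*(7 + 4) - (-1 + (⅓)*(-209)²*(-7 + 2*(-209))²) = -76*11 - (-1 + (⅓)*43681*(-7 - 418)²) = -836 - (-1 + (⅓)*43681*(-425)²) = -836 - (-1 + (⅓)*43681*180625) = -836 - (-1 + 7889880625/3) = -836 - 1*7889880622/3 = -836 - 7889880622/3 = -7889883130/3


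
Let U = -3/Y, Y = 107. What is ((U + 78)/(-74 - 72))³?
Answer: -580719929607/3812500421848 ≈ -0.15232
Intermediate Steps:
U = -3/107 ≈ -0.028037
((U + 78)/(-74 - 72))³ = ((-3/107 + 78)/(-74 - 72))³ = ((8343/107)/(-146))³ = ((8343/107)*(-1/146))³ = (-8343/15622)³ = -580719929607/3812500421848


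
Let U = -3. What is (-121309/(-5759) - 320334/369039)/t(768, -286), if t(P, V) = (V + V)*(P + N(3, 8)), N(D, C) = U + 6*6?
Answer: -1589738835/36064849485236 ≈ -4.4080e-5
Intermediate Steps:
N(D, C) = 33 (N(D, C) = -3 + 6*6 = -3 + 36 = 33)
t(P, V) = 2*V*(33 + P) (t(P, V) = (V + V)*(P + 33) = (2*V)*(33 + P) = 2*V*(33 + P))
(-121309/(-5759) - 320334/369039)/t(768, -286) = (-121309/(-5759) - 320334/369039)/((2*(-286)*(33 + 768))) = (-121309*(-1/5759) - 320334*1/369039)/((2*(-286)*801)) = (121309/5759 - 106778/123013)/(-458172) = (14307649515/708431867)*(-1/458172) = -1589738835/36064849485236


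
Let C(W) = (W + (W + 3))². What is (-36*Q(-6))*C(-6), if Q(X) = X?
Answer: 17496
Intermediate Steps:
C(W) = (3 + 2*W)² (C(W) = (W + (3 + W))² = (3 + 2*W)²)
(-36*Q(-6))*C(-6) = (-36*(-6))*(3 + 2*(-6))² = 216*(3 - 12)² = 216*(-9)² = 216*81 = 17496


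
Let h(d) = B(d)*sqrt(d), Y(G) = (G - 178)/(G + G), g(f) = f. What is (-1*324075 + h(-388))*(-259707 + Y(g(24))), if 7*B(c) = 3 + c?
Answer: 673324686125/8 + 342817475*I*sqrt(97)/12 ≈ 8.4166e+10 + 2.8136e+8*I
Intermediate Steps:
B(c) = 3/7 + c/7 (B(c) = (3 + c)/7 = 3/7 + c/7)
Y(G) = (-178 + G)/(2*G) (Y(G) = (-178 + G)/((2*G)) = (-178 + G)*(1/(2*G)) = (-178 + G)/(2*G))
h(d) = sqrt(d)*(3/7 + d/7) (h(d) = (3/7 + d/7)*sqrt(d) = sqrt(d)*(3/7 + d/7))
(-1*324075 + h(-388))*(-259707 + Y(g(24))) = (-1*324075 + sqrt(-388)*(3 - 388)/7)*(-259707 + (1/2)*(-178 + 24)/24) = (-324075 + (1/7)*(2*I*sqrt(97))*(-385))*(-259707 + (1/2)*(1/24)*(-154)) = (-324075 - 110*I*sqrt(97))*(-259707 - 77/24) = (-324075 - 110*I*sqrt(97))*(-6233045/24) = 673324686125/8 + 342817475*I*sqrt(97)/12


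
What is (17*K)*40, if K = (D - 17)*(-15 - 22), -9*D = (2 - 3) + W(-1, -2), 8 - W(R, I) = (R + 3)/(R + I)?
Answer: 12127120/27 ≈ 4.4915e+5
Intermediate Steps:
W(R, I) = 8 - (3 + R)/(I + R) (W(R, I) = 8 - (R + 3)/(R + I) = 8 - (3 + R)/(I + R))
D = -23/27 (D = -((2 - 3) + (-3 + 7*(-1) + 8*(-2))/(-2 - 1))/9 = -(-1 + (-3 - 7 - 16)/(-3))/9 = -(-1 - ⅓*(-26))/9 = -(-1 + 26/3)/9 = -⅑*23/3 = -23/27 ≈ -0.85185)
K = 17834/27 (K = (-23/27 - 17)*(-15 - 22) = -482/27*(-37) = 17834/27 ≈ 660.52)
(17*K)*40 = (17*(17834/27))*40 = (303178/27)*40 = 12127120/27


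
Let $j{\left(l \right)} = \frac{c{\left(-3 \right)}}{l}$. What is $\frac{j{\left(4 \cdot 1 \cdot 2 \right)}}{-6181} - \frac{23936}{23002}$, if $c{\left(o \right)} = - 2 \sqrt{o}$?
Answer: $- \frac{11968}{11501} + \frac{i \sqrt{3}}{24724} \approx -1.0406 + 7.0055 \cdot 10^{-5} i$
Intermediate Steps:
$j{\left(l \right)} = - \frac{2 i \sqrt{3}}{l}$ ($j{\left(l \right)} = \frac{\left(-2\right) \sqrt{-3}}{l} = \frac{\left(-2\right) i \sqrt{3}}{l} = - \frac{2 i \sqrt{3}}{l}$)
$\frac{j{\left(4 \cdot 1 \cdot 2 \right)}}{-6181} - \frac{23936}{23002} = \frac{\left(-2\right) i \sqrt{3} \frac{1}{4 \cdot 1 \cdot 2}}{-6181} - \frac{23936}{23002} = - \frac{2 i \sqrt{3}}{4 \cdot 2} \left(- \frac{1}{6181}\right) - \frac{11968}{11501} = - \frac{2 i \sqrt{3}}{8} \left(- \frac{1}{6181}\right) - \frac{11968}{11501} = \left(-2\right) i \sqrt{3} \cdot \frac{1}{8} \left(- \frac{1}{6181}\right) - \frac{11968}{11501} = - \frac{i \sqrt{3}}{4} \left(- \frac{1}{6181}\right) - \frac{11968}{11501} = \frac{i \sqrt{3}}{24724} - \frac{11968}{11501} = - \frac{11968}{11501} + \frac{i \sqrt{3}}{24724}$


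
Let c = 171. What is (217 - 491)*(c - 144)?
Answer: -7398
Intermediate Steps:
(217 - 491)*(c - 144) = (217 - 491)*(171 - 144) = -274*27 = -7398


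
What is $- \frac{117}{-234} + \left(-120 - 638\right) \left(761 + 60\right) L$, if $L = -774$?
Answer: $\frac{963348265}{2} \approx 4.8167 \cdot 10^{8}$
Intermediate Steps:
$- \frac{117}{-234} + \left(-120 - 638\right) \left(761 + 60\right) L = - \frac{117}{-234} + \left(-120 - 638\right) \left(761 + 60\right) \left(-774\right) = \left(-117\right) \left(- \frac{1}{234}\right) + \left(-758\right) 821 \left(-774\right) = \frac{1}{2} - -481674132 = \frac{1}{2} + 481674132 = \frac{963348265}{2}$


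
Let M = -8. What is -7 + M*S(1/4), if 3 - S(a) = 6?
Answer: 17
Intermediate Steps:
S(a) = -3 (S(a) = 3 - 1*6 = 3 - 6 = -3)
-7 + M*S(1/4) = -7 - 8*(-3) = -7 + 24 = 17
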